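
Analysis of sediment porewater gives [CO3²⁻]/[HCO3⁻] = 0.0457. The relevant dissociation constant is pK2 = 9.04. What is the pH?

From K2 = [H⁺][CO3²⁻]/[HCO3⁻]:  pH = pK2 + log₁₀([CO3²⁻]/[HCO3⁻])
log₁₀(0.0457) = -1.340
pH = 9.04 + (-1.340) = 7.70

pH = 7.70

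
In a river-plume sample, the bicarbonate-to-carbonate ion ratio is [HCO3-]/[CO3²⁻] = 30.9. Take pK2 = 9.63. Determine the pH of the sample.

From K2 = [H⁺][CO3²⁻]/[HCO3-]:  pH = pK2 − log₁₀([HCO3-]/[CO3²⁻])
log₁₀(30.9) = +1.490
pH = 9.63 − (+1.490) = 8.14

pH = 8.14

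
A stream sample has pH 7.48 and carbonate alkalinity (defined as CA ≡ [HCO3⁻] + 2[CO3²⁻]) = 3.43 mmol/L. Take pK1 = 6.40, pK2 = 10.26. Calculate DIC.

CA = [HCO3⁻] + 2[CO3²⁻] = (α₁ + 2α₂)·DIC
At pH 7.48: [H⁺]/K1 = 10^-1.08 = 0.083176, K2/[H⁺] = 10^-2.78 = 0.0016596
α₁ = 1/(1 + 0.083176 + 0.0016596) = 1/1.0848 = 0.9218; α₂ = α₁·K2/[H⁺] = 0.001530
α₁ + 2α₂ = 0.9249
DIC = CA / (α₁ + 2α₂) = 3.43 / 0.9249 = 3.71 mmol/L

DIC = 3.71 mmol/L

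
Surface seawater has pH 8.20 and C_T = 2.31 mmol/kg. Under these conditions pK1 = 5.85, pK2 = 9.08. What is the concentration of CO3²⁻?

[CO3²⁻] = 0.268 mmol/kg

α₂ = 1 / (1 + [H⁺]/K2 + [H⁺]²/(K1K2)) = 1 / (1 + 10^+0.88 + 10^-1.47)
   = 1 / (1 + 7.5858 + 0.033884) = 1/8.6197 = 0.1160
[CO3²⁻] = α₂ × DIC = 0.1160 × 2.31 = 0.268 mmol/kg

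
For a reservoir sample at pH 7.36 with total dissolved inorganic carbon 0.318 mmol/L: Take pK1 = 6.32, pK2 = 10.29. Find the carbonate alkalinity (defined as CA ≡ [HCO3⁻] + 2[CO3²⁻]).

CA = [HCO3⁻] + 2[CO3²⁻] = (α₁ + 2α₂)·DIC
At pH 7.36: [H⁺]/K1 = 10^-1.04 = 0.091201, K2/[H⁺] = 10^-2.93 = 0.0011749
α₁ = 1/(1 + 0.091201 + 0.0011749) = 1/1.0924 = 0.9154; α₂ = α₁·K2/[H⁺] = 0.001076
α₁ + 2α₂ = 0.9176
CA = 0.9176 × 0.318 = 0.292 mmol/L

CA = 0.292 mmol/L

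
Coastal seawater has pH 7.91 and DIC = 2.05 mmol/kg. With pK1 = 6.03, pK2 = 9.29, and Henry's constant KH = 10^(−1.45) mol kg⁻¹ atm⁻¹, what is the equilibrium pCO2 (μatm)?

pCO2 = 722 μatm

α₀ = 1 / (1 + K1/[H⁺] + K1K2/[H⁺]²) = 1 / (1 + 10^+1.88 + 10^+0.50)
   = 1 / (1 + 75.858 + 3.1623) = 1/80.020 = 0.01250
[CO2*] = α₀ × DIC = 0.01250 × 2.05 = 0.02562 mmol/kg
pCO2 = [CO2*]/KH = 2.562×10^-5 / 3.548×10^-2 = 722 μatm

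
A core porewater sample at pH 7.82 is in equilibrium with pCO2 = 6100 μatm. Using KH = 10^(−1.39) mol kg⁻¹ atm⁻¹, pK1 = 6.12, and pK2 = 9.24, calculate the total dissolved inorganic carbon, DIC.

[CO2*] = KH · pCO2 = 10^(−1.39) × 6100×10^-6 = 2.485×10^-4 mol/kg
α₀ = 1/(1 + K1/[H⁺] + K1K2/[H⁺]²) = 1/(1 + 10^+1.70 + 10^+0.28) = 0.01886
DIC = [CO2*]/α₀ = 2.485×10^-4 / 0.01886 = 13.2 mmol/kg

DIC = 13.2 mmol/kg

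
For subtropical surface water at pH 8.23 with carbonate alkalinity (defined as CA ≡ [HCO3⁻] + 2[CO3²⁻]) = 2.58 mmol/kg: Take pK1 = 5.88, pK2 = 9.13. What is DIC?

CA = [HCO3⁻] + 2[CO3²⁻] = (α₁ + 2α₂)·DIC
At pH 8.23: [H⁺]/K1 = 10^-2.35 = 0.0044668, K2/[H⁺] = 10^-0.90 = 0.12589
α₁ = 1/(1 + 0.0044668 + 0.12589) = 1/1.1304 = 0.8847; α₂ = α₁·K2/[H⁺] = 0.1114
α₁ + 2α₂ = 1.1074
DIC = CA / (α₁ + 2α₂) = 2.58 / 1.1074 = 2.33 mmol/kg

DIC = 2.33 mmol/kg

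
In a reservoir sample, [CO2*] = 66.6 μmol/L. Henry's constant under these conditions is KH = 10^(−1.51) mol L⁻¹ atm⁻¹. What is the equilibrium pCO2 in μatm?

pCO2 = 2160 μatm

KH = 10^(−1.51) = 3.090×10^-2 mol L⁻¹ atm⁻¹
pCO2 = [CO2*]/KH = 66.6×10^-6 / 3.090×10^-2 = 2.16×10^-3 atm = 2160 μatm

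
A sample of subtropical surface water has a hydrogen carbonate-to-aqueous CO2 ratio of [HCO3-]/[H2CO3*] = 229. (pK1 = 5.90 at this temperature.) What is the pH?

From K1 = [H⁺][HCO3-]/[H2CO3*]:  pH = pK1 + log₁₀([HCO3-]/[H2CO3*])
log₁₀(229) = +2.360
pH = 5.90 + (+2.360) = 8.26

pH = 8.26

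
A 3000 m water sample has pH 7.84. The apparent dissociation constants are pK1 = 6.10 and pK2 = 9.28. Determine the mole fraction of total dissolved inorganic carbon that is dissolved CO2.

α₀ = 1 / (1 + K1/[H⁺] + K1K2/[H⁺]²) = 1 / (1 + 10^+1.74 + 10^+0.30)
   = 1 / (1 + 54.954 + 1.9953) = 1/57.949 = 0.01726

α₀ = 0.0173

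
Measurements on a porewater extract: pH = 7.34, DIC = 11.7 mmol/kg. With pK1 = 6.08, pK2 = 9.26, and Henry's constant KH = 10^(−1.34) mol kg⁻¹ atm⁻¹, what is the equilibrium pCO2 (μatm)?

pCO2 = 1.32×10^4 μatm

α₀ = 1 / (1 + K1/[H⁺] + K1K2/[H⁺]²) = 1 / (1 + 10^+1.26 + 10^-0.66)
   = 1 / (1 + 18.197 + 0.21878) = 1/19.416 = 0.05150
[CO2*] = α₀ × DIC = 0.05150 × 11.7 = 0.6026 mmol/kg
pCO2 = [CO2*]/KH = 6.026×10^-4 / 4.571×10^-2 = 1.32×10^4 μatm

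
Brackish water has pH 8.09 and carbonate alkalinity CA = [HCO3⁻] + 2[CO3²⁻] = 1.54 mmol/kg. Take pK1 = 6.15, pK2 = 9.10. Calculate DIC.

CA = [HCO3⁻] + 2[CO3²⁻] = (α₁ + 2α₂)·DIC
At pH 8.09: [H⁺]/K1 = 10^-1.94 = 0.011482, K2/[H⁺] = 10^-1.01 = 0.097724
α₁ = 1/(1 + 0.011482 + 0.097724) = 1/1.1092 = 0.9015; α₂ = α₁·K2/[H⁺] = 0.08810
α₁ + 2α₂ = 1.0778
DIC = CA / (α₁ + 2α₂) = 1.54 / 1.0778 = 1.43 mmol/kg

DIC = 1.43 mmol/kg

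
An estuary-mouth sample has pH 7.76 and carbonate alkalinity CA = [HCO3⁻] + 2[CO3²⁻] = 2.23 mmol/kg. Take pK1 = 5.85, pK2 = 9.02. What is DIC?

DIC = 2.14 mmol/kg

CA = [HCO3⁻] + 2[CO3²⁻] = (α₁ + 2α₂)·DIC
At pH 7.76: [H⁺]/K1 = 10^-1.91 = 0.012303, K2/[H⁺] = 10^-1.26 = 0.054954
α₁ = 1/(1 + 0.012303 + 0.054954) = 1/1.0673 = 0.9370; α₂ = α₁·K2/[H⁺] = 0.05149
α₁ + 2α₂ = 1.0400
DIC = CA / (α₁ + 2α₂) = 2.23 / 1.0400 = 2.14 mmol/kg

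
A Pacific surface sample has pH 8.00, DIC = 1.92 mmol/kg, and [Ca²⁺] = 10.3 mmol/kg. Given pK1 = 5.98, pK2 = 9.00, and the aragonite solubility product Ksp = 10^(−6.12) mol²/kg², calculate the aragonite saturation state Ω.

Ω = 2.35

α₂ = 1 / (1 + [H⁺]/K2 + [H⁺]²/(K1K2)) = 1 / (1 + 10^+1.00 + 10^-1.02)
   = 1 / (1 + 10.000 + 0.095499) = 1/11.095 = 0.09013
[CO3²⁻] = α₂ × DIC = 0.09013 × 1.92 = 0.1730 mmol/kg
Ksp = 10^(−6.12) = 7.586×10^-7
Ω = [Ca²⁺][CO3²⁻]/Ksp = (10.3×10^-3)(1.730×10^-4) / 7.586×10^-7 = 2.35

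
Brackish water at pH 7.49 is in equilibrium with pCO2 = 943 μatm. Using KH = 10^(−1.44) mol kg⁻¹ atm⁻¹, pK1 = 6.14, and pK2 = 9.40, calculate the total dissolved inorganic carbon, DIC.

[CO2*] = KH · pCO2 = 10^(−1.44) × 943×10^-6 = 3.424×10^-5 mol/kg
α₀ = 1/(1 + K1/[H⁺] + K1K2/[H⁺]²) = 1/(1 + 10^+1.35 + 10^-0.56) = 0.04226
DIC = [CO2*]/α₀ = 3.424×10^-5 / 0.04226 = 0.810 mmol/kg

DIC = 0.810 mmol/kg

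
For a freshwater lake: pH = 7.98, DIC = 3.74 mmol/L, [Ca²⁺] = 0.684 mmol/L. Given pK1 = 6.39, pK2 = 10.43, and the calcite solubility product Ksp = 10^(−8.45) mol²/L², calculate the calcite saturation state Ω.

α₂ = 1 / (1 + [H⁺]/K2 + [H⁺]²/(K1K2)) = 1 / (1 + 10^+2.45 + 10^+0.86)
   = 1 / (1 + 281.84 + 7.2444) = 1/290.08 = 0.003447
[CO3²⁻] = α₂ × DIC = 0.003447 × 3.74 = 0.01289 mmol/L = 12.89 μmol/L
Ksp = 10^(−8.45) = 3.548×10^-9
Ω = [Ca²⁺][CO3²⁻]/Ksp = (0.684×10^-3)(1.289×10^-5) / 3.548×10^-9 = 2.49

Ω = 2.49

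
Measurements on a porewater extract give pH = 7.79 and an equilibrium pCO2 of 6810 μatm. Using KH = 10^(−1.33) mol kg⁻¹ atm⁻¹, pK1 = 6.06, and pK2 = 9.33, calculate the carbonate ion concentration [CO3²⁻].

[CO2*] = KH · pCO2 = 10^(−1.33) × 6810×10^-6 = 3.185×10^-4 mol/kg
α₀ = 1/(1 + K1/[H⁺] + K1K2/[H⁺]²) = 1/(1 + 10^+1.73 + 10^+0.19) = 0.01778
DIC = [CO2*]/α₀ = 3.185×10^-4 / 0.01778 = 17.92 mmol/kg
[CO3²⁻] = α₂·DIC; α₂ = 0.02753, so [CO3²⁻] = 0.02753 × 17.92 = 0.493 mmol/kg

[CO3²⁻] = 0.493 mmol/kg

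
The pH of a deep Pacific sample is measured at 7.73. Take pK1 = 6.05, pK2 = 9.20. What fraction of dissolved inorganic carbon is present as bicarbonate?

α₁ = 0.948

α₁ = 1 / (1 + [H⁺]/K1 + K2/[H⁺]) = 1 / (1 + 10^-1.68 + 10^-1.47)
   = 1 / (1 + 0.020893 + 0.033884) = 1/1.0548 = 0.9481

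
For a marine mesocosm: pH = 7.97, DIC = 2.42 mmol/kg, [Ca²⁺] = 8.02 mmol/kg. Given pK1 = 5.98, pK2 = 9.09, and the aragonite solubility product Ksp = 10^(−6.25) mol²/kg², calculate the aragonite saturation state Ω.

α₂ = 1 / (1 + [H⁺]/K2 + [H⁺]²/(K1K2)) = 1 / (1 + 10^+1.12 + 10^-0.87)
   = 1 / (1 + 13.183 + 0.13490) = 1/14.317 = 0.06984
[CO3²⁻] = α₂ × DIC = 0.06984 × 2.42 = 0.1690 mmol/kg
Ksp = 10^(−6.25) = 5.623×10^-7
Ω = [Ca²⁺][CO3²⁻]/Ksp = (8.02×10^-3)(1.690×10^-4) / 5.623×10^-7 = 2.41

Ω = 2.41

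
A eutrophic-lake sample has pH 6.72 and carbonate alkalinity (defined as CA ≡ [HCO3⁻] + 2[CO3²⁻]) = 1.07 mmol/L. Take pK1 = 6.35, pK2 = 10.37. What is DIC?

DIC = 1.53 mmol/L

CA = [HCO3⁻] + 2[CO3²⁻] = (α₁ + 2α₂)·DIC
At pH 6.72: [H⁺]/K1 = 10^-0.37 = 0.42658, K2/[H⁺] = 10^-3.65 = 0.00022387
α₁ = 1/(1 + 0.42658 + 0.00022387) = 1/1.4268 = 0.7009; α₂ = α₁·K2/[H⁺] = 0.0001569
α₁ + 2α₂ = 0.7012
DIC = CA / (α₁ + 2α₂) = 1.07 / 0.7012 = 1.53 mmol/L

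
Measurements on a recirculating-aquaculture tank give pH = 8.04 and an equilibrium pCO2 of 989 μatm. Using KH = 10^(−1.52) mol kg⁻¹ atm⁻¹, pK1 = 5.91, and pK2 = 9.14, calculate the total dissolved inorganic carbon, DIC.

DIC = 4.38 mmol/kg

[CO2*] = KH · pCO2 = 10^(−1.52) × 989×10^-6 = 2.987×10^-5 mol/kg
α₀ = 1/(1 + K1/[H⁺] + K1K2/[H⁺]²) = 1/(1 + 10^+2.13 + 10^+1.03) = 0.006821
DIC = [CO2*]/α₀ = 2.987×10^-5 / 0.006821 = 4.38 mmol/kg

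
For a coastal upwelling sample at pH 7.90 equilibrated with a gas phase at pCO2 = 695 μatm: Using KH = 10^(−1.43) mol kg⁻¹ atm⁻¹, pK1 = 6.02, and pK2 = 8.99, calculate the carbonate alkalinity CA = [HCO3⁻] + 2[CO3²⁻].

[CO2*] = KH · pCO2 = 10^(−1.43) × 695×10^-6 = 2.582×10^-5 mol/kg
α₀ = 1/(1 + K1/[H⁺] + K1K2/[H⁺]²) = 1/(1 + 10^+1.88 + 10^+0.79) = 0.01204
DIC = [CO2*]/α₀ = 2.582×10^-5 / 0.01204 = 2.144 mmol/kg
CA = (α₁ + 2α₂)·DIC = (0.9137 + 2×0.07427) × 2.144 = 2.28 mmol/kg

CA = 2.28 mmol/kg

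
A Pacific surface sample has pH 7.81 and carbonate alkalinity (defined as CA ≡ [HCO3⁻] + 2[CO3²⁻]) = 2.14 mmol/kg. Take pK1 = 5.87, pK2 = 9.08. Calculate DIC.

CA = [HCO3⁻] + 2[CO3²⁻] = (α₁ + 2α₂)·DIC
At pH 7.81: [H⁺]/K1 = 10^-1.94 = 0.011482, K2/[H⁺] = 10^-1.27 = 0.053703
α₁ = 1/(1 + 0.011482 + 0.053703) = 1/1.0652 = 0.9388; α₂ = α₁·K2/[H⁺] = 0.05042
α₁ + 2α₂ = 1.0396
DIC = CA / (α₁ + 2α₂) = 2.14 / 1.0396 = 2.06 mmol/kg

DIC = 2.06 mmol/kg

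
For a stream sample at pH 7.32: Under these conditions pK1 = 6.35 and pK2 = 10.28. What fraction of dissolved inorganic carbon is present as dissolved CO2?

α₀ = 0.0967

α₀ = 1 / (1 + K1/[H⁺] + K1K2/[H⁺]²) = 1 / (1 + 10^+0.97 + 10^-1.99)
   = 1 / (1 + 9.3325 + 0.010233) = 1/10.343 = 0.09669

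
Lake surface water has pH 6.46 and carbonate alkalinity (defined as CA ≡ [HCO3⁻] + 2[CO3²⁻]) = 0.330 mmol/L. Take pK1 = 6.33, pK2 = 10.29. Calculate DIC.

CA = [HCO3⁻] + 2[CO3²⁻] = (α₁ + 2α₂)·DIC
At pH 6.46: [H⁺]/K1 = 10^-0.13 = 0.74131, K2/[H⁺] = 10^-3.83 = 0.00014791
α₁ = 1/(1 + 0.74131 + 0.00014791) = 1/1.7415 = 0.5742; α₂ = α₁·K2/[H⁺] = 8.494×10^-5
α₁ + 2α₂ = 0.5744
DIC = CA / (α₁ + 2α₂) = 0.330 / 0.5744 = 0.575 mmol/L

DIC = 0.575 mmol/L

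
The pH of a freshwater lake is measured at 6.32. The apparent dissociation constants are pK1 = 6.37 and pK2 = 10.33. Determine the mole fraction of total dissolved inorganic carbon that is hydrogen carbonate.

α₁ = 0.471

α₁ = 1 / (1 + [H⁺]/K1 + K2/[H⁺]) = 1 / (1 + 10^+0.05 + 10^-4.01)
   = 1 / (1 + 1.1220 + 9.7724×10^-5) = 1/2.1221 = 0.4712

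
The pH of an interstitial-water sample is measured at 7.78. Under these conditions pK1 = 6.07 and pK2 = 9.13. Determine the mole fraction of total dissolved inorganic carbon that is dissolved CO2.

α₀ = 1 / (1 + K1/[H⁺] + K1K2/[H⁺]²) = 1 / (1 + 10^+1.71 + 10^+0.36)
   = 1 / (1 + 51.286 + 2.2909) = 1/54.577 = 0.01832

α₀ = 0.0183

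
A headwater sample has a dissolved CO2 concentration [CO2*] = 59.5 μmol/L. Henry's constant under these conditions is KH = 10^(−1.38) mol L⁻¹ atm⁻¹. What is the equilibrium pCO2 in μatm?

pCO2 = 1430 μatm

KH = 10^(−1.38) = 4.169×10^-2 mol L⁻¹ atm⁻¹
pCO2 = [CO2*]/KH = 59.5×10^-6 / 4.169×10^-2 = 1.43×10^-3 atm = 1430 μatm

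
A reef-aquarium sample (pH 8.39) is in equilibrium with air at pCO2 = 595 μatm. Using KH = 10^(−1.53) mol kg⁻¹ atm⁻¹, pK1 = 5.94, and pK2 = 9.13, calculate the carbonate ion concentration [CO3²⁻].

[CO3²⁻] = 0.901 mmol/kg

[CO2*] = KH · pCO2 = 10^(−1.53) × 595×10^-6 = 1.756×10^-5 mol/kg
α₀ = 1/(1 + K1/[H⁺] + K1K2/[H⁺]²) = 1/(1 + 10^+2.45 + 10^+1.71) = 0.002993
DIC = [CO2*]/α₀ = 1.756×10^-5 / 0.002993 = 5.867 mmol/kg
[CO3²⁻] = α₂·DIC; α₂ = 0.1535, so [CO3²⁻] = 0.1535 × 5.867 = 0.901 mmol/kg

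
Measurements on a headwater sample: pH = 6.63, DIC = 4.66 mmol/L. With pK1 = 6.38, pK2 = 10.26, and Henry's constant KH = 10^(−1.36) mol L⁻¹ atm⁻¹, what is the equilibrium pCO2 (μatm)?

α₀ = 1 / (1 + K1/[H⁺] + K1K2/[H⁺]²) = 1 / (1 + 10^+0.25 + 10^-3.38)
   = 1 / (1 + 1.7783 + 0.00041687) = 1/2.7787 = 0.3599
[CO2*] = α₀ × DIC = 0.3599 × 4.66 = 1.677 mmol/L
pCO2 = [CO2*]/KH = 1.677×10^-3 / 4.365×10^-2 = 3.84×10^4 μatm

pCO2 = 3.84×10^4 μatm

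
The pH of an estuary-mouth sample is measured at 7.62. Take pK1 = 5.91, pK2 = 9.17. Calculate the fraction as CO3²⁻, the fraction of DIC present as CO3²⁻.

α₂ = 1 / (1 + [H⁺]/K2 + [H⁺]²/(K1K2)) = 1 / (1 + 10^+1.55 + 10^-0.16)
   = 1 / (1 + 35.481 + 0.69183) = 1/37.173 = 0.02690

α₂ = 0.0269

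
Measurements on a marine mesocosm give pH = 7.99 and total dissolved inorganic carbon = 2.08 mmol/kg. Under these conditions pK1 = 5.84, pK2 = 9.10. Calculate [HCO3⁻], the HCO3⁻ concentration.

α₁ = 1 / (1 + [H⁺]/K1 + K2/[H⁺]) = 1 / (1 + 10^-2.15 + 10^-1.11)
   = 1 / (1 + 0.0070795 + 0.077625) = 1/1.0847 = 0.9219
[HCO3⁻] = α₁ × DIC = 0.9219 × 2.08 = 1.92 mmol/kg

[HCO3⁻] = 1.92 mmol/kg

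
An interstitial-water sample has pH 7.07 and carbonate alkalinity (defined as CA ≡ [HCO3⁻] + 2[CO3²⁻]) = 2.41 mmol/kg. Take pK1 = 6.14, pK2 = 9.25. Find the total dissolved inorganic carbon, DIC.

CA = [HCO3⁻] + 2[CO3²⁻] = (α₁ + 2α₂)·DIC
At pH 7.07: [H⁺]/K1 = 10^-0.93 = 0.11749, K2/[H⁺] = 10^-2.18 = 0.0066069
α₁ = 1/(1 + 0.11749 + 0.0066069) = 1/1.1241 = 0.8896; α₂ = α₁·K2/[H⁺] = 0.005878
α₁ + 2α₂ = 0.9014
DIC = CA / (α₁ + 2α₂) = 2.41 / 0.9014 = 2.67 mmol/kg

DIC = 2.67 mmol/kg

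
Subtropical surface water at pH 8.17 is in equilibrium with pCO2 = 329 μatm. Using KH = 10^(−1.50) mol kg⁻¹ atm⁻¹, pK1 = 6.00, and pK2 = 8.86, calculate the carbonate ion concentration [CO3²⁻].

[CO3²⁻] = 0.314 mmol/kg

[CO2*] = KH · pCO2 = 10^(−1.50) × 329×10^-6 = 1.040×10^-5 mol/kg
α₀ = 1/(1 + K1/[H⁺] + K1K2/[H⁺]²) = 1/(1 + 10^+2.17 + 10^+1.48) = 0.005583
DIC = [CO2*]/α₀ = 1.040×10^-5 / 0.005583 = 1.863 mmol/kg
[CO3²⁻] = α₂·DIC; α₂ = 0.1686, so [CO3²⁻] = 0.1686 × 1.863 = 0.314 mmol/kg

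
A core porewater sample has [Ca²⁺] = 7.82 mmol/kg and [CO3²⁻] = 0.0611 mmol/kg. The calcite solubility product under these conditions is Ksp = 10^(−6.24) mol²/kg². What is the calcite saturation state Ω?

Ω = 0.830

Ksp = 10^(−6.24) = 5.754×10^-7
Ω = [Ca²⁺][CO3²⁻]/Ksp = (7.82×10^-3)(0.0611×10^-3) / 5.754×10^-7 = 0.830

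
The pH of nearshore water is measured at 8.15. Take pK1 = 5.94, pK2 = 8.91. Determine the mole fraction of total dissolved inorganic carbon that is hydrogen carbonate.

α₁ = 1 / (1 + [H⁺]/K1 + K2/[H⁺]) = 1 / (1 + 10^-2.21 + 10^-0.76)
   = 1 / (1 + 0.0061660 + 0.17378) = 1/1.1799 = 0.8475

α₁ = 0.847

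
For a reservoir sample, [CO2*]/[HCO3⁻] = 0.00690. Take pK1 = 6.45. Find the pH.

From K1 = [H⁺][HCO3⁻]/[CO2*]:  pH = pK1 − log₁₀([CO2*]/[HCO3⁻])
log₁₀(0.00690) = -2.161
pH = 6.45 − (-2.161) = 8.61

pH = 8.61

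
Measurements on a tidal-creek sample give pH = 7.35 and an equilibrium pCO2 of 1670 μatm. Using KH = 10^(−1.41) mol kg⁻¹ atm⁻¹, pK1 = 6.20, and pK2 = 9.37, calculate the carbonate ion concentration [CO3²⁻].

[CO3²⁻] = 8.76 μmol/kg

[CO2*] = KH · pCO2 = 10^(−1.41) × 1670×10^-6 = 6.497×10^-5 mol/kg
α₀ = 1/(1 + K1/[H⁺] + K1K2/[H⁺]²) = 1/(1 + 10^+1.15 + 10^-0.87) = 0.06553
DIC = [CO2*]/α₀ = 6.497×10^-5 / 0.06553 = 0.9915 mmol/kg
[CO3²⁻] = α₂·DIC; α₂ = 0.008840, so [CO3²⁻] = 0.008840 × 0.9915 = 0.00876 mmol/kg = 8.76 μmol/kg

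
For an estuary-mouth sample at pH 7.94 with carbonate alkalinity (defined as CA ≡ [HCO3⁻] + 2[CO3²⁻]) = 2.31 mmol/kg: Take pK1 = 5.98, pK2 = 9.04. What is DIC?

DIC = 2.17 mmol/kg

CA = [HCO3⁻] + 2[CO3²⁻] = (α₁ + 2α₂)·DIC
At pH 7.94: [H⁺]/K1 = 10^-1.96 = 0.010965, K2/[H⁺] = 10^-1.10 = 0.079433
α₁ = 1/(1 + 0.010965 + 0.079433) = 1/1.0904 = 0.9171; α₂ = α₁·K2/[H⁺] = 0.07285
α₁ + 2α₂ = 1.0628
DIC = CA / (α₁ + 2α₂) = 2.31 / 1.0628 = 2.17 mmol/kg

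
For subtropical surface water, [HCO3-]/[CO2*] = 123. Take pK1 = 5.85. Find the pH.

pH = 7.94

From K1 = [H⁺][HCO3-]/[CO2*]:  pH = pK1 + log₁₀([HCO3-]/[CO2*])
log₁₀(123) = +2.090
pH = 5.85 + (+2.090) = 7.94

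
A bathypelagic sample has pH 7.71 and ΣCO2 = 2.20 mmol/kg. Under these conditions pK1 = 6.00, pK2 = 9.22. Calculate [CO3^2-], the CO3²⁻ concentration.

[CO3²⁻] = 0.0647 mmol/kg

α₂ = 1 / (1 + [H⁺]/K2 + [H⁺]²/(K1K2)) = 1 / (1 + 10^+1.51 + 10^-0.20)
   = 1 / (1 + 32.359 + 0.63096) = 1/33.990 = 0.02942
[CO3²⁻] = α₂ × DIC = 0.02942 × 2.20 = 0.0647 mmol/kg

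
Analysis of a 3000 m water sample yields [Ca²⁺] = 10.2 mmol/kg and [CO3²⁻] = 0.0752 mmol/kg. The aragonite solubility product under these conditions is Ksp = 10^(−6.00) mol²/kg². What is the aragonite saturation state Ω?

Ω = 0.767

Ksp = 10^(−6.00) = 1.000×10^-6
Ω = [Ca²⁺][CO3²⁻]/Ksp = (10.2×10^-3)(0.0752×10^-3) / 1.000×10^-6 = 0.767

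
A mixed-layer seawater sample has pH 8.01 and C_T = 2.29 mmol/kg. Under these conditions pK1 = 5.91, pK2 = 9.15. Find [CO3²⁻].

α₂ = 1 / (1 + [H⁺]/K2 + [H⁺]²/(K1K2)) = 1 / (1 + 10^+1.14 + 10^-0.96)
   = 1 / (1 + 13.804 + 0.10965) = 1/14.913 = 0.06705
[CO3²⁻] = α₂ × DIC = 0.06705 × 2.29 = 0.154 mmol/kg

[CO3²⁻] = 0.154 mmol/kg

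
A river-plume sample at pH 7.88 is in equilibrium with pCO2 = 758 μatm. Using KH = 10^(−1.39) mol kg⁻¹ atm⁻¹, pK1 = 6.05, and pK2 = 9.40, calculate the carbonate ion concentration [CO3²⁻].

[CO3²⁻] = 0.0630 mmol/kg

[CO2*] = KH · pCO2 = 10^(−1.39) × 758×10^-6 = 3.088×10^-5 mol/kg
α₀ = 1/(1 + K1/[H⁺] + K1K2/[H⁺]²) = 1/(1 + 10^+1.83 + 10^+0.31) = 0.01415
DIC = [CO2*]/α₀ = 3.088×10^-5 / 0.01415 = 2.182 mmol/kg
[CO3²⁻] = α₂·DIC; α₂ = 0.02890, so [CO3²⁻] = 0.02890 × 2.182 = 0.0630 mmol/kg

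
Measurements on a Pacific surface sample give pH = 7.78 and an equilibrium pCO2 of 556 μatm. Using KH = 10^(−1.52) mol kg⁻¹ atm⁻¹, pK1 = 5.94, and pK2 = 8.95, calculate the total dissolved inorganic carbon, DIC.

[CO2*] = KH · pCO2 = 10^(−1.52) × 556×10^-6 = 1.679×10^-5 mol/kg
α₀ = 1/(1 + K1/[H⁺] + K1K2/[H⁺]²) = 1/(1 + 10^+1.84 + 10^+0.67) = 0.01336
DIC = [CO2*]/α₀ = 1.679×10^-5 / 0.01336 = 1.26 mmol/kg

DIC = 1.26 mmol/kg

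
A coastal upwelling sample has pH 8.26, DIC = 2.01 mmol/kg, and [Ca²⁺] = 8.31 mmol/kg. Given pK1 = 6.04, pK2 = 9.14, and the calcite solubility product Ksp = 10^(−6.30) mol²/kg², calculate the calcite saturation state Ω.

α₂ = 1 / (1 + [H⁺]/K2 + [H⁺]²/(K1K2)) = 1 / (1 + 10^+0.88 + 10^-1.34)
   = 1 / (1 + 7.5858 + 0.045709) = 1/8.6315 = 0.1159
[CO3²⁻] = α₂ × DIC = 0.1159 × 2.01 = 0.2329 mmol/kg
Ksp = 10^(−6.30) = 5.012×10^-7
Ω = [Ca²⁺][CO3²⁻]/Ksp = (8.31×10^-3)(2.329×10^-4) / 5.012×10^-7 = 3.86

Ω = 3.86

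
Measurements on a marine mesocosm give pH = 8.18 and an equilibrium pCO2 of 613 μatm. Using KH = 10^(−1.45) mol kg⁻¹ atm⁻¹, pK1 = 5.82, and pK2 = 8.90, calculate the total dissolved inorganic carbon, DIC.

[CO2*] = KH · pCO2 = 10^(−1.45) × 613×10^-6 = 2.175×10^-5 mol/kg
α₀ = 1/(1 + K1/[H⁺] + K1K2/[H⁺]²) = 1/(1 + 10^+2.36 + 10^+1.64) = 0.003653
DIC = [CO2*]/α₀ = 2.175×10^-5 / 0.003653 = 5.95 mmol/kg

DIC = 5.95 mmol/kg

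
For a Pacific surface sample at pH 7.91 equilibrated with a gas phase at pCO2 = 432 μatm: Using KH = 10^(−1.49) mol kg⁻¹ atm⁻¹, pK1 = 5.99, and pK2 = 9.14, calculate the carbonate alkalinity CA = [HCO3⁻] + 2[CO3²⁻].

[CO2*] = KH · pCO2 = 10^(−1.49) × 432×10^-6 = 1.398×10^-5 mol/kg
α₀ = 1/(1 + K1/[H⁺] + K1K2/[H⁺]²) = 1/(1 + 10^+1.92 + 10^+0.69) = 0.01123
DIC = [CO2*]/α₀ = 1.398×10^-5 / 0.01123 = 1.245 mmol/kg
CA = (α₁ + 2α₂)·DIC = (0.9338 + 2×0.05499) × 1.245 = 1.30 mmol/kg

CA = 1.30 mmol/kg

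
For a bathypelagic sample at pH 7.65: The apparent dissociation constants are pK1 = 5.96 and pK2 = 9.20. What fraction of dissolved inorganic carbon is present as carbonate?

α₂ = 0.0269

α₂ = 1 / (1 + [H⁺]/K2 + [H⁺]²/(K1K2)) = 1 / (1 + 10^+1.55 + 10^-0.14)
   = 1 / (1 + 35.481 + 0.72444) = 1/37.206 = 0.02688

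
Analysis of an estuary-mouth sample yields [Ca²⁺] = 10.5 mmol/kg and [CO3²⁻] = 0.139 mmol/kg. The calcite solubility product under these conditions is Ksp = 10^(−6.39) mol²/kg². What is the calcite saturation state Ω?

Ω = 3.58

Ksp = 10^(−6.39) = 4.074×10^-7
Ω = [Ca²⁺][CO3²⁻]/Ksp = (10.5×10^-3)(0.139×10^-3) / 4.074×10^-7 = 3.58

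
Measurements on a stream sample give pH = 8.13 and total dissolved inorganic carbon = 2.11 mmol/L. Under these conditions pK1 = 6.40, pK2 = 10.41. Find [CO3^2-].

α₂ = 1 / (1 + [H⁺]/K2 + [H⁺]²/(K1K2)) = 1 / (1 + 10^+2.28 + 10^+0.55)
   = 1 / (1 + 190.55 + 3.5481) = 1/195.09 = 0.005126
[CO3²⁻] = α₂ × DIC = 0.005126 × 2.11 = 0.0108 mmol/L = 10.8 μmol/L

[CO3²⁻] = 10.8 μmol/L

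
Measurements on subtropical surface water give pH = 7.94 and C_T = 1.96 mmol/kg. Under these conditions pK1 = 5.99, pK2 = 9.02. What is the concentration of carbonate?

α₂ = 1 / (1 + [H⁺]/K2 + [H⁺]²/(K1K2)) = 1 / (1 + 10^+1.08 + 10^-0.87)
   = 1 / (1 + 12.023 + 0.13490) = 1/13.158 = 0.07600
[CO3²⁻] = α₂ × DIC = 0.07600 × 1.96 = 0.149 mmol/kg

[CO3²⁻] = 0.149 mmol/kg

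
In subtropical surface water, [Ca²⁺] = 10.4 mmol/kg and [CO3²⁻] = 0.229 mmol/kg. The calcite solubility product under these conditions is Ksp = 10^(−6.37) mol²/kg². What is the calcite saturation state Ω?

Ksp = 10^(−6.37) = 4.266×10^-7
Ω = [Ca²⁺][CO3²⁻]/Ksp = (10.4×10^-3)(0.229×10^-3) / 4.266×10^-7 = 5.58

Ω = 5.58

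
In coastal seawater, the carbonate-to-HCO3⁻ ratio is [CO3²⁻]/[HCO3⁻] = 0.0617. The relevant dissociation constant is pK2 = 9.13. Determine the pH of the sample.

pH = 7.92

From K2 = [H⁺][CO3²⁻]/[HCO3⁻]:  pH = pK2 + log₁₀([CO3²⁻]/[HCO3⁻])
log₁₀(0.0617) = -1.210
pH = 9.13 + (-1.210) = 7.92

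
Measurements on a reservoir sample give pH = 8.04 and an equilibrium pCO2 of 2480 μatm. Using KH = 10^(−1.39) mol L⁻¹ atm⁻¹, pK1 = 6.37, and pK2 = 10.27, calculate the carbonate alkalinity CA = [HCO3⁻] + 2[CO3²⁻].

CA = 4.78 mmol/L

[CO2*] = KH · pCO2 = 10^(−1.39) × 2480×10^-6 = 1.010×10^-4 mol/L
α₀ = 1/(1 + K1/[H⁺] + K1K2/[H⁺]²) = 1/(1 + 10^+1.67 + 10^-0.56) = 0.02081
DIC = [CO2*]/α₀ = 1.010×10^-4 / 0.02081 = 4.854 mmol/L
CA = (α₁ + 2α₂)·DIC = (0.9735 + 2×0.005732) × 4.854 = 4.78 mmol/L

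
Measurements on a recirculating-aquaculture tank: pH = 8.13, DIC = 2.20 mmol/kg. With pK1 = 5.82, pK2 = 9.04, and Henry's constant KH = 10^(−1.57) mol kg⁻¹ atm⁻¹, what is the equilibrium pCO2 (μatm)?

pCO2 = 355 μatm

α₀ = 1 / (1 + K1/[H⁺] + K1K2/[H⁺]²) = 1 / (1 + 10^+2.31 + 10^+1.40)
   = 1 / (1 + 204.17 + 25.119) = 1/230.29 = 0.004342
[CO2*] = α₀ × DIC = 0.004342 × 2.20 = 0.009553 mmol/kg = 9.553 μmol/kg
pCO2 = [CO2*]/KH = 9.553×10^-6 / 2.692×10^-2 = 355 μatm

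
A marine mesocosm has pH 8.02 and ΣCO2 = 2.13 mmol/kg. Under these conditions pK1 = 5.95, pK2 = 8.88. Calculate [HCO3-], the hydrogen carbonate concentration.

α₁ = 1 / (1 + [H⁺]/K1 + K2/[H⁺]) = 1 / (1 + 10^-2.07 + 10^-0.86)
   = 1 / (1 + 0.0085114 + 0.13804) = 1/1.1465 = 0.8722
[HCO3⁻] = α₁ × DIC = 0.8722 × 2.13 = 1.86 mmol/kg

[HCO3⁻] = 1.86 mmol/kg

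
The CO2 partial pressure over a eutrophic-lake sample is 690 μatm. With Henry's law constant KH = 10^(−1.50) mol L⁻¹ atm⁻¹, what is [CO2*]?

[CO2*] = 21.8 μmol/L

KH = 10^(−1.50) = 3.162×10^-2 mol L⁻¹ atm⁻¹
[CO2*] = KH · pCO2 = 3.162×10^-2 × 690×10^-6 atm = 2.18×10^-5 mol/L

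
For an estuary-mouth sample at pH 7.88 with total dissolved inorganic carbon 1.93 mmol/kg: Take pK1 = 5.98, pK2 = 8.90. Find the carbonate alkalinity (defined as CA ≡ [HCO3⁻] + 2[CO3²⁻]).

CA = 2.07 mmol/kg

CA = [HCO3⁻] + 2[CO3²⁻] = (α₁ + 2α₂)·DIC
At pH 7.88: [H⁺]/K1 = 10^-1.90 = 0.012589, K2/[H⁺] = 10^-1.02 = 0.095499
α₁ = 1/(1 + 0.012589 + 0.095499) = 1/1.1081 = 0.9025; α₂ = α₁·K2/[H⁺] = 0.08618
α₁ + 2α₂ = 1.0748
CA = 1.0748 × 1.93 = 2.07 mmol/kg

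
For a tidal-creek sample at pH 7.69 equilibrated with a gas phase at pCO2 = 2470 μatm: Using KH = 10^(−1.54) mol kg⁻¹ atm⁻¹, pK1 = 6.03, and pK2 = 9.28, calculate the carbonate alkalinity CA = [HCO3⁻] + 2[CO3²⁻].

[CO2*] = KH · pCO2 = 10^(−1.54) × 2470×10^-6 = 7.124×10^-5 mol/kg
α₀ = 1/(1 + K1/[H⁺] + K1K2/[H⁺]²) = 1/(1 + 10^+1.66 + 10^+0.07) = 0.02088
DIC = [CO2*]/α₀ = 7.124×10^-5 / 0.02088 = 3.411 mmol/kg
CA = (α₁ + 2α₂)·DIC = (0.9546 + 2×0.02454) × 3.411 = 3.42 mmol/kg

CA = 3.42 mmol/kg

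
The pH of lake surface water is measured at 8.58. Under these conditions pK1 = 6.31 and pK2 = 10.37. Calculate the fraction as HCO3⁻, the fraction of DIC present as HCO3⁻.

α₁ = 0.979

α₁ = 1 / (1 + [H⁺]/K1 + K2/[H⁺]) = 1 / (1 + 10^-2.27 + 10^-1.79)
   = 1 / (1 + 0.0053703 + 0.016218) = 1/1.0216 = 0.9789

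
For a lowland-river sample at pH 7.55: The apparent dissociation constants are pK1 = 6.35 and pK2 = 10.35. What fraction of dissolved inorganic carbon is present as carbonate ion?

α₂ = 1 / (1 + [H⁺]/K2 + [H⁺]²/(K1K2)) = 1 / (1 + 10^+2.80 + 10^+1.60)
   = 1 / (1 + 630.96 + 39.811) = 1/671.77 = 0.001489

α₂ = 0.00149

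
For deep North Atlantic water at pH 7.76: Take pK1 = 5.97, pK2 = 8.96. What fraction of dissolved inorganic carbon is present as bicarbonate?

α₁ = 1 / (1 + [H⁺]/K1 + K2/[H⁺]) = 1 / (1 + 10^-1.79 + 10^-1.20)
   = 1 / (1 + 0.016218 + 0.063096) = 1/1.0793 = 0.9265

α₁ = 0.927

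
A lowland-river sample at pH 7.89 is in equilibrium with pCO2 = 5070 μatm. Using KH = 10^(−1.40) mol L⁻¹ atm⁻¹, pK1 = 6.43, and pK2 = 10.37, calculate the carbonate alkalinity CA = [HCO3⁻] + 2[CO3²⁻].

[CO2*] = KH · pCO2 = 10^(−1.40) × 5070×10^-6 = 2.018×10^-4 mol/L
α₀ = 1/(1 + K1/[H⁺] + K1K2/[H⁺]²) = 1/(1 + 10^+1.46 + 10^-1.02) = 0.03340
DIC = [CO2*]/α₀ = 2.018×10^-4 / 0.03340 = 6.042 mmol/L
CA = (α₁ + 2α₂)·DIC = (0.9634 + 2×0.003190) × 6.042 = 5.86 mmol/L

CA = 5.86 mmol/L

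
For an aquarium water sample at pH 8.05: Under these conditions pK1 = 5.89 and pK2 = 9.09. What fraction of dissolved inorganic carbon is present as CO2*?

α₀ = 0.00630

α₀ = 1 / (1 + K1/[H⁺] + K1K2/[H⁺]²) = 1 / (1 + 10^+2.16 + 10^+1.12)
   = 1 / (1 + 144.54 + 13.183) = 1/158.73 = 0.006300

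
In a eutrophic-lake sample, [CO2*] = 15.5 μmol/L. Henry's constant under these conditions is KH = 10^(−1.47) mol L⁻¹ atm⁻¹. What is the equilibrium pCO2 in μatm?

pCO2 = 457 μatm

KH = 10^(−1.47) = 3.388×10^-2 mol L⁻¹ atm⁻¹
pCO2 = [CO2*]/KH = 15.5×10^-6 / 3.388×10^-2 = 4.57×10^-4 atm = 457 μatm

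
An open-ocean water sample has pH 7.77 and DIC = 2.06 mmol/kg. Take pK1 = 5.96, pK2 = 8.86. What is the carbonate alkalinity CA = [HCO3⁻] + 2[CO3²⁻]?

CA = [HCO3⁻] + 2[CO3²⁻] = (α₁ + 2α₂)·DIC
At pH 7.77: [H⁺]/K1 = 10^-1.81 = 0.015488, K2/[H⁺] = 10^-1.09 = 0.081283
α₁ = 1/(1 + 0.015488 + 0.081283) = 1/1.0968 = 0.9118; α₂ = α₁·K2/[H⁺] = 0.07411
α₁ + 2α₂ = 1.0600
CA = 1.0600 × 2.06 = 2.18 mmol/kg

CA = 2.18 mmol/kg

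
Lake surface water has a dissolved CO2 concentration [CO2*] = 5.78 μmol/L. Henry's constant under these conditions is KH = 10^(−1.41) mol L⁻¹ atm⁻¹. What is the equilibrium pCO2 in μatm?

pCO2 = 149 μatm

KH = 10^(−1.41) = 3.890×10^-2 mol L⁻¹ atm⁻¹
pCO2 = [CO2*]/KH = 5.78×10^-6 / 3.890×10^-2 = 1.49×10^-4 atm = 149 μatm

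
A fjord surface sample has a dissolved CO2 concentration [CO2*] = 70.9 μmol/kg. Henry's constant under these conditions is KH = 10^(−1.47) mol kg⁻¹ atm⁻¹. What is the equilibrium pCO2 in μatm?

KH = 10^(−1.47) = 3.388×10^-2 mol kg⁻¹ atm⁻¹
pCO2 = [CO2*]/KH = 70.9×10^-6 / 3.388×10^-2 = 2.09×10^-3 atm = 2090 μatm

pCO2 = 2090 μatm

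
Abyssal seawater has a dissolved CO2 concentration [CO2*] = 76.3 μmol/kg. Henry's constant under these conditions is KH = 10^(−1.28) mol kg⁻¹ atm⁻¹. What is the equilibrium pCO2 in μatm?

KH = 10^(−1.28) = 5.248×10^-2 mol kg⁻¹ atm⁻¹
pCO2 = [CO2*]/KH = 76.3×10^-6 / 5.248×10^-2 = 1.45×10^-3 atm = 1450 μatm

pCO2 = 1450 μatm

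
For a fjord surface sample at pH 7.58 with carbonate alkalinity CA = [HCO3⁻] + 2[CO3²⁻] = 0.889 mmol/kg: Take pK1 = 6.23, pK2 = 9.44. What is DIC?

DIC = 0.916 mmol/kg

CA = [HCO3⁻] + 2[CO3²⁻] = (α₁ + 2α₂)·DIC
At pH 7.58: [H⁺]/K1 = 10^-1.35 = 0.044668, K2/[H⁺] = 10^-1.86 = 0.013804
α₁ = 1/(1 + 0.044668 + 0.013804) = 1/1.0585 = 0.9448; α₂ = α₁·K2/[H⁺] = 0.01304
α₁ + 2α₂ = 0.9708
DIC = CA / (α₁ + 2α₂) = 0.889 / 0.9708 = 0.916 mmol/kg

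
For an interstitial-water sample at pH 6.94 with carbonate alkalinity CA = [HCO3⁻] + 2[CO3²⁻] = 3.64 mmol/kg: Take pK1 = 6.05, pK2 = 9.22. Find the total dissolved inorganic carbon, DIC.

CA = [HCO3⁻] + 2[CO3²⁻] = (α₁ + 2α₂)·DIC
At pH 6.94: [H⁺]/K1 = 10^-0.89 = 0.12882, K2/[H⁺] = 10^-2.28 = 0.0052481
α₁ = 1/(1 + 0.12882 + 0.0052481) = 1/1.1341 = 0.8818; α₂ = α₁·K2/[H⁺] = 0.004628
α₁ + 2α₂ = 0.8910
DIC = CA / (α₁ + 2α₂) = 3.64 / 0.8910 = 4.09 mmol/kg

DIC = 4.09 mmol/kg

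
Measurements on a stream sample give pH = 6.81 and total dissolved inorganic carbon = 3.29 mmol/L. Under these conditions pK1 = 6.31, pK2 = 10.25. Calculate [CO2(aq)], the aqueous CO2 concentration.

[CO2*] = 0.790 mmol/L

α₀ = 1 / (1 + K1/[H⁺] + K1K2/[H⁺]²) = 1 / (1 + 10^+0.50 + 10^-2.94)
   = 1 / (1 + 3.1623 + 0.0011482) = 1/4.1634 = 0.2402
[CO2*] = α₀ × DIC = 0.2402 × 3.29 = 0.790 mmol/L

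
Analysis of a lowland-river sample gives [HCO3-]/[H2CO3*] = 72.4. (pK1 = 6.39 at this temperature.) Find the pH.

From K1 = [H⁺][HCO3-]/[H2CO3*]:  pH = pK1 + log₁₀([HCO3-]/[H2CO3*])
log₁₀(72.4) = +1.860
pH = 6.39 + (+1.860) = 8.25

pH = 8.25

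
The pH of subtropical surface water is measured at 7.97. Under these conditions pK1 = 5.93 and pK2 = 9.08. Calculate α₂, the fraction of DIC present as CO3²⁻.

α₂ = 1 / (1 + [H⁺]/K2 + [H⁺]²/(K1K2)) = 1 / (1 + 10^+1.11 + 10^-0.93)
   = 1 / (1 + 12.882 + 0.11749) = 1/14.000 = 0.07143

α₂ = 0.0714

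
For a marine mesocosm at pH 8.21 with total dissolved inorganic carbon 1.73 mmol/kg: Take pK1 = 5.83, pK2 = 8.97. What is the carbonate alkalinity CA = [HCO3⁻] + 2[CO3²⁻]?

CA = [HCO3⁻] + 2[CO3²⁻] = (α₁ + 2α₂)·DIC
At pH 8.21: [H⁺]/K1 = 10^-2.38 = 0.0041687, K2/[H⁺] = 10^-0.76 = 0.17378
α₁ = 1/(1 + 0.0041687 + 0.17378) = 1/1.1779 = 0.8489; α₂ = α₁·K2/[H⁺] = 0.1475
α₁ + 2α₂ = 1.1440
CA = 1.1440 × 1.73 = 1.98 mmol/kg

CA = 1.98 mmol/kg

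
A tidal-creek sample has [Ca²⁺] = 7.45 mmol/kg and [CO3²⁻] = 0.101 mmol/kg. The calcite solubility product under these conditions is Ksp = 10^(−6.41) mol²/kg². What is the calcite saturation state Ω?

Ksp = 10^(−6.41) = 3.890×10^-7
Ω = [Ca²⁺][CO3²⁻]/Ksp = (7.45×10^-3)(0.101×10^-3) / 3.890×10^-7 = 1.93

Ω = 1.93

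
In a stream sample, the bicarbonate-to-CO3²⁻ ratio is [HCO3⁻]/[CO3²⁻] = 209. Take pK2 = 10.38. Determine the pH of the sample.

From K2 = [H⁺][CO3²⁻]/[HCO3⁻]:  pH = pK2 − log₁₀([HCO3⁻]/[CO3²⁻])
log₁₀(209) = +2.320
pH = 10.38 − (+2.320) = 8.06

pH = 8.06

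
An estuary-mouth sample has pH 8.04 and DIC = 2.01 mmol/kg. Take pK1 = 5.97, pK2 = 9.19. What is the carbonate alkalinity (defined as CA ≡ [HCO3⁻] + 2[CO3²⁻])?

CA = [HCO3⁻] + 2[CO3²⁻] = (α₁ + 2α₂)·DIC
At pH 8.04: [H⁺]/K1 = 10^-2.07 = 0.0085114, K2/[H⁺] = 10^-1.15 = 0.070795
α₁ = 1/(1 + 0.0085114 + 0.070795) = 1/1.0793 = 0.9265; α₂ = α₁·K2/[H⁺] = 0.06559
α₁ + 2α₂ = 1.0577
CA = 1.0577 × 2.01 = 2.13 mmol/kg

CA = 2.13 mmol/kg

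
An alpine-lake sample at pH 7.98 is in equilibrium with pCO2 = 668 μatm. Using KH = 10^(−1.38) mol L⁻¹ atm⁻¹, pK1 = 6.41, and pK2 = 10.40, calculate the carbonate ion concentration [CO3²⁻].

[CO2*] = KH · pCO2 = 10^(−1.38) × 668×10^-6 = 2.785×10^-5 mol/L
α₀ = 1/(1 + K1/[H⁺] + K1K2/[H⁺]²) = 1/(1 + 10^+1.57 + 10^-0.85) = 0.02611
DIC = [CO2*]/α₀ = 2.785×10^-5 / 0.02611 = 1.066 mmol/L
[CO3²⁻] = α₂·DIC; α₂ = 0.003689, so [CO3²⁻] = 0.003689 × 1.066 = 0.00393 mmol/L = 3.93 μmol/L

[CO3²⁻] = 3.93 μmol/L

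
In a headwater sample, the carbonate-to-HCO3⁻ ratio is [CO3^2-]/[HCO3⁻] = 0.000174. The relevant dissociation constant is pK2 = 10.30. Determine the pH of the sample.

pH = 6.54

From K2 = [H⁺][CO3^2-]/[HCO3⁻]:  pH = pK2 + log₁₀([CO3^2-]/[HCO3⁻])
log₁₀(0.000174) = -3.759
pH = 10.30 + (-3.759) = 6.54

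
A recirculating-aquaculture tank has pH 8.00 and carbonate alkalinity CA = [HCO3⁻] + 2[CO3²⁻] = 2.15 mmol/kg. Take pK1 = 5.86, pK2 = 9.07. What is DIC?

DIC = 2.01 mmol/kg

CA = [HCO3⁻] + 2[CO3²⁻] = (α₁ + 2α₂)·DIC
At pH 8.00: [H⁺]/K1 = 10^-2.14 = 0.0072444, K2/[H⁺] = 10^-1.07 = 0.085114
α₁ = 1/(1 + 0.0072444 + 0.085114) = 1/1.0924 = 0.9155; α₂ = α₁·K2/[H⁺] = 0.07792
α₁ + 2α₂ = 1.0713
DIC = CA / (α₁ + 2α₂) = 2.15 / 1.0713 = 2.01 mmol/kg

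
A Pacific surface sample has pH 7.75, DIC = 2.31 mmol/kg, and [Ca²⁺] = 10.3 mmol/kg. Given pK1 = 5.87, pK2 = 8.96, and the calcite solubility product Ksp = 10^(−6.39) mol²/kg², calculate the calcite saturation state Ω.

Ω = 3.35

α₂ = 1 / (1 + [H⁺]/K2 + [H⁺]²/(K1K2)) = 1 / (1 + 10^+1.21 + 10^-0.67)
   = 1 / (1 + 16.218 + 0.21380) = 1/17.432 = 0.05737
[CO3²⁻] = α₂ × DIC = 0.05737 × 2.31 = 0.1325 mmol/kg
Ksp = 10^(−6.39) = 4.074×10^-7
Ω = [Ca²⁺][CO3²⁻]/Ksp = (10.3×10^-3)(1.325×10^-4) / 4.074×10^-7 = 3.35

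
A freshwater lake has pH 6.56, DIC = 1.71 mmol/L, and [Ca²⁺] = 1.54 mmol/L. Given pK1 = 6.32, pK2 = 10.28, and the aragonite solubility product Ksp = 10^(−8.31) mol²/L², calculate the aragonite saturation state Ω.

α₂ = 1 / (1 + [H⁺]/K2 + [H⁺]²/(K1K2)) = 1 / (1 + 10^+3.72 + 10^+3.48)
   = 1 / (1 + 5248.1 + 3020.0) = 1/8269.0 = 0.0001209
[CO3²⁻] = α₂ × DIC = 0.0001209 × 1.71 = 0.0002068 mmol/L = 0.2068 μmol/L
Ksp = 10^(−8.31) = 4.898×10^-9
Ω = [Ca²⁺][CO3²⁻]/Ksp = (1.54×10^-3)(2.068×10^-7) / 4.898×10^-9 = 0.0650

Ω = 0.0650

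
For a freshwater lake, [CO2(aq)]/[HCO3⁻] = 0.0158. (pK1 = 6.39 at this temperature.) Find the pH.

From K1 = [H⁺][HCO3⁻]/[CO2(aq)]:  pH = pK1 − log₁₀([CO2(aq)]/[HCO3⁻])
log₁₀(0.0158) = -1.801
pH = 6.39 − (-1.801) = 8.19

pH = 8.19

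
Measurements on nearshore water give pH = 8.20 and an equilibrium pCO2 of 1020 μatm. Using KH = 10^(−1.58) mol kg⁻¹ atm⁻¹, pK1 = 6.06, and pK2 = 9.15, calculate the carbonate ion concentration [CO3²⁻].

[CO2*] = KH · pCO2 = 10^(−1.58) × 1020×10^-6 = 2.683×10^-5 mol/kg
α₀ = 1/(1 + K1/[H⁺] + K1K2/[H⁺]²) = 1/(1 + 10^+2.14 + 10^+1.19) = 0.006471
DIC = [CO2*]/α₀ = 2.683×10^-5 / 0.006471 = 4.146 mmol/kg
[CO3²⁻] = α₂·DIC; α₂ = 0.1002, so [CO3²⁻] = 0.1002 × 4.146 = 0.416 mmol/kg

[CO3²⁻] = 0.416 mmol/kg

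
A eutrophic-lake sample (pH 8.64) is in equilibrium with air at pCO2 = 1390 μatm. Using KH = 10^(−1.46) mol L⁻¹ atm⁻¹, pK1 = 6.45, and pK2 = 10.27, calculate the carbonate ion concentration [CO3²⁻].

[CO2*] = KH · pCO2 = 10^(−1.46) × 1390×10^-6 = 4.820×10^-5 mol/L
α₀ = 1/(1 + K1/[H⁺] + K1K2/[H⁺]²) = 1/(1 + 10^+2.19 + 10^+0.56) = 0.006269
DIC = [CO2*]/α₀ = 4.820×10^-5 / 0.006269 = 7.688 mmol/L
[CO3²⁻] = α₂·DIC; α₂ = 0.02276, so [CO3²⁻] = 0.02276 × 7.688 = 0.175 mmol/L

[CO3²⁻] = 0.175 mmol/L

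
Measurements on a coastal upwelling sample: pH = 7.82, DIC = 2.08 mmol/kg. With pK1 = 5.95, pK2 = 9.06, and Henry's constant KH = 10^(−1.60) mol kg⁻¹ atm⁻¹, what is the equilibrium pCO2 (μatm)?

α₀ = 1 / (1 + K1/[H⁺] + K1K2/[H⁺]²) = 1 / (1 + 10^+1.87 + 10^+0.63)
   = 1 / (1 + 74.131 + 4.2658) = 1/79.397 = 0.01259
[CO2*] = α₀ × DIC = 0.01259 × 2.08 = 0.02620 mmol/kg
pCO2 = [CO2*]/KH = 2.620×10^-5 / 2.512×10^-2 = 1040 μatm

pCO2 = 1040 μatm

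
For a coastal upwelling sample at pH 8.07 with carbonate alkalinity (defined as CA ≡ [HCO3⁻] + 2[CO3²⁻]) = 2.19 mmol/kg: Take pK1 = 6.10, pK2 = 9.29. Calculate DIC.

CA = [HCO3⁻] + 2[CO3²⁻] = (α₁ + 2α₂)·DIC
At pH 8.07: [H⁺]/K1 = 10^-1.97 = 0.010715, K2/[H⁺] = 10^-1.22 = 0.060256
α₁ = 1/(1 + 0.010715 + 0.060256) = 1/1.0710 = 0.9337; α₂ = α₁·K2/[H⁺] = 0.05626
α₁ + 2α₂ = 1.0463
DIC = CA / (α₁ + 2α₂) = 2.19 / 1.0463 = 2.09 mmol/kg

DIC = 2.09 mmol/kg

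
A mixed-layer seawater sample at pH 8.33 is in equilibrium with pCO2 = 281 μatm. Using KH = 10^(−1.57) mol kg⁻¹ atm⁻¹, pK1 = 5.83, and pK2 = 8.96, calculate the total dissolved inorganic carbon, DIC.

DIC = 2.96 mmol/kg

[CO2*] = KH · pCO2 = 10^(−1.57) × 281×10^-6 = 7.563×10^-6 mol/kg
α₀ = 1/(1 + K1/[H⁺] + K1K2/[H⁺]²) = 1/(1 + 10^+2.50 + 10^+1.87) = 0.002555
DIC = [CO2*]/α₀ = 7.563×10^-6 / 0.002555 = 2.96 mmol/kg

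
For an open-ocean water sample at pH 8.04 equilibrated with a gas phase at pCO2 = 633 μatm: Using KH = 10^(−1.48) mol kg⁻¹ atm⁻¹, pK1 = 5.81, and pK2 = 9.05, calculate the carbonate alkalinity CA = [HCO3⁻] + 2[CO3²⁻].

[CO2*] = KH · pCO2 = 10^(−1.48) × 633×10^-6 = 2.096×10^-5 mol/kg
α₀ = 1/(1 + K1/[H⁺] + K1K2/[H⁺]²) = 1/(1 + 10^+2.23 + 10^+1.22) = 0.005336
DIC = [CO2*]/α₀ = 2.096×10^-5 / 0.005336 = 3.928 mmol/kg
CA = (α₁ + 2α₂)·DIC = (0.9061 + 2×0.08855) × 3.928 = 4.26 mmol/kg

CA = 4.26 mmol/kg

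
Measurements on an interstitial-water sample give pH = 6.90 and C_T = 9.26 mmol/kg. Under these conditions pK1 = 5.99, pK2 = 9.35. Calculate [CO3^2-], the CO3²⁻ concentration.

[CO3²⁻] = 0.0292 mmol/kg

α₂ = 1 / (1 + [H⁺]/K2 + [H⁺]²/(K1K2)) = 1 / (1 + 10^+2.45 + 10^+1.54)
   = 1 / (1 + 281.84 + 34.674) = 1/317.51 = 0.003149
[CO3²⁻] = α₂ × DIC = 0.003149 × 9.26 = 0.0292 mmol/kg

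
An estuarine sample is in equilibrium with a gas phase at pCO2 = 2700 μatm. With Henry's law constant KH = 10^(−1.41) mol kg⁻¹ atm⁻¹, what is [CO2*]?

KH = 10^(−1.41) = 3.890×10^-2 mol kg⁻¹ atm⁻¹
[CO2*] = KH · pCO2 = 3.890×10^-2 × 2700×10^-6 atm = 1.05×10^-4 mol/kg

[CO2*] = 105 μmol/kg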